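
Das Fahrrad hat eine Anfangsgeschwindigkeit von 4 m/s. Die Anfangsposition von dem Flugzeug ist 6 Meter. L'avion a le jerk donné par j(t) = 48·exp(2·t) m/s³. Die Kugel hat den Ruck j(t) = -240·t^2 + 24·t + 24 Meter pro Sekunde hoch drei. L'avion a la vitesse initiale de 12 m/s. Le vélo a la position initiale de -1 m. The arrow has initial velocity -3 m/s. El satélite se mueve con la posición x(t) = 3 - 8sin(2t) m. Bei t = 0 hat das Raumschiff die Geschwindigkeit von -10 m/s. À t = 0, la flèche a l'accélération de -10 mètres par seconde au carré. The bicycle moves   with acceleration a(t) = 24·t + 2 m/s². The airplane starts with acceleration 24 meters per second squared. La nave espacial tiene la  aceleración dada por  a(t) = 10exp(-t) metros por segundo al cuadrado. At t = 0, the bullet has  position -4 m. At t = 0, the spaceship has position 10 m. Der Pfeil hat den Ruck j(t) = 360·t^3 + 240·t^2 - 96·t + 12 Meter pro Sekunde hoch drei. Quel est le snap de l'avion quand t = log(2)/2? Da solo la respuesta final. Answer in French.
À t = log(2)/2, s = 192.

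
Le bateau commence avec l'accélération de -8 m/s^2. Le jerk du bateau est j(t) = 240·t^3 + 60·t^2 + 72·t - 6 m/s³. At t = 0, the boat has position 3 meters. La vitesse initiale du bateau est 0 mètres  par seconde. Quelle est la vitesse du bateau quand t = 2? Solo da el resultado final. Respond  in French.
La vitesse à t = 2 est v = 532.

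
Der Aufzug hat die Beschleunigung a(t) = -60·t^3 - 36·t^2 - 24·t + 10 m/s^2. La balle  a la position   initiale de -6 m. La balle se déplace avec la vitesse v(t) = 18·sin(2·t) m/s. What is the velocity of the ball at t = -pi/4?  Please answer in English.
We have velocity v(t) = 18·sin(2·t). Substituting t = -pi/4: v(-pi/4) = -18.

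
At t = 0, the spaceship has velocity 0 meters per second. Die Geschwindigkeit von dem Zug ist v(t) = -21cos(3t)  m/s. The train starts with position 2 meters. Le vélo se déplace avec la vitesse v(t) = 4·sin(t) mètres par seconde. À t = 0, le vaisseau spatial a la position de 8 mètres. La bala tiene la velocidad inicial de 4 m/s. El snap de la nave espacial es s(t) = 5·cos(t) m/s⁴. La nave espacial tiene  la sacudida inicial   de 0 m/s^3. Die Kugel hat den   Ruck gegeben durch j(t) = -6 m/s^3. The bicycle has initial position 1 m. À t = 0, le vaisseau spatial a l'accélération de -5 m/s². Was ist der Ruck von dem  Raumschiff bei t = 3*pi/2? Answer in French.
Pour résoudre ceci, nous devons prendre 1 primitive de notre équation du snap s(t) = 5·cos(t). En prenant ∫s(t)dt et en appliquant j(0) = 0, nous trouvons j(t) = 5·sin(t). En utilisant j(t) = 5·sin(t) et en substituant t = 3*pi/2, nous trouvons j = -5.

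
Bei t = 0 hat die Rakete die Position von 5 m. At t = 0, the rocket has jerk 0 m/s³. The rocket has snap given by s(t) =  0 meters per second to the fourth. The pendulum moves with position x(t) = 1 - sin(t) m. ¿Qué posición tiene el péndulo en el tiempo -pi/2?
Usando x(t) = 1 - sin(t) y sustituyendo t = -pi/2, encontramos x = 2.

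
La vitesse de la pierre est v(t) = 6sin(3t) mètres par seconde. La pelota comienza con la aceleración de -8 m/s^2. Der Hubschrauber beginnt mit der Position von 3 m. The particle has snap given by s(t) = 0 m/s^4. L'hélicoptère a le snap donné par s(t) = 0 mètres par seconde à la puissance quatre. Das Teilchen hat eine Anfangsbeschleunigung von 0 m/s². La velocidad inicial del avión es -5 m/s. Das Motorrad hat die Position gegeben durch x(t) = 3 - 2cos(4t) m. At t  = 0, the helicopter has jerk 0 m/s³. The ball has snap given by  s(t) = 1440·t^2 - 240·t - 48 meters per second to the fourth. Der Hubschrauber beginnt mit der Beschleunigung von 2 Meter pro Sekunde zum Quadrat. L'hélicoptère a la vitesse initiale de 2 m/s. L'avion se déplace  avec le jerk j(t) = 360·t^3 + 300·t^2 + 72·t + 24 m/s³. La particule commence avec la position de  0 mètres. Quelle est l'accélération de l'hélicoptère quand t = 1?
En partant du snap s(t) = 0, nous prenons 2 primitives. L'intégrale du snap, avec j(0) = 0, donne le jerk: j(t) = 0. En intégrant le jerk et en utilisant la condition initiale a(0) = 2, nous obtenons a(t) = 2. Nous avons l'accélération a(t) = 2. En substituant t = 1: a(1) = 2.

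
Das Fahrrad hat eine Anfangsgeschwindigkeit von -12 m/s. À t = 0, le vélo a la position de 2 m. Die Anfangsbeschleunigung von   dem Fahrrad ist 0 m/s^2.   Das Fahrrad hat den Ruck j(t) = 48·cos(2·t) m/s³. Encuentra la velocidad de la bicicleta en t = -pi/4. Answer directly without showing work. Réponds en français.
v(-pi/4) = 0.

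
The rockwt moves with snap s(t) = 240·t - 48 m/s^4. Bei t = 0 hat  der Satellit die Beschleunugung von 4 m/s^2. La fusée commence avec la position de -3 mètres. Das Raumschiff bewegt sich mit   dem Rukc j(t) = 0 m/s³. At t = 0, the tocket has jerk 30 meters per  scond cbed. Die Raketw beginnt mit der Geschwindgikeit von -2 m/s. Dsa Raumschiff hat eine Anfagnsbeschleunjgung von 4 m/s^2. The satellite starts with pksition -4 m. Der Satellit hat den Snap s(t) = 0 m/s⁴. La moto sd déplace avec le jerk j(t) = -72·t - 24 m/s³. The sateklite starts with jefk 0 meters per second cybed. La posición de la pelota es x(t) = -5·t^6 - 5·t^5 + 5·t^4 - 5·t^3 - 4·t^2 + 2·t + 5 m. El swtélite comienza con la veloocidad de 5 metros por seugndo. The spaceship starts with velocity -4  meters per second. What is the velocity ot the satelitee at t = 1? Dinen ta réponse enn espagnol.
Partiendo del snap s(t) = 0, tomamos 3 integrales. Tomando ∫s(t)dt y aplicando j(0) = 0, encontramos j(t) = 0. La antiderivada de la sacudida, con a(0) = 4, da la aceleración: a(t) = 4. Integrando la aceleración y usando la condición inicial v(0) = 5, obtenemos v(t) = 4·t + 5. Usando v(t) = 4·t + 5 y sustituyendo t = 1, encontramos v = 9.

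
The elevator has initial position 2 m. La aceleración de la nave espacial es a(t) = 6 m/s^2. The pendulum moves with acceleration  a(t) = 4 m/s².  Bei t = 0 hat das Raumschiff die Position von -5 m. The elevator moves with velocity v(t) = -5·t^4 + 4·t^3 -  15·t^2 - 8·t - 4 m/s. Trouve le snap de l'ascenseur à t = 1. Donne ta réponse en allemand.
Ausgehend von der Geschwindigkeit v(t) = -5·t^4 + 4·t^3 - 15·t^2 - 8·t - 4, nehmen wir 3 Ableitungen. Mit d/dt von v(t) finden wir a(t) = -20·t^3 + 12·t^2 - 30·t - 8. Die Ableitung von der Beschleunigung ergibt den Ruck: j(t) = -60·t^2 + 24·t - 30. Die Ableitung von dem Ruck ergibt den Snap: s(t) = 24 - 120·t. Wir haben den Snap s(t) = 24 - 120·t. Durch Einsetzen von t = 1: s(1) = -96.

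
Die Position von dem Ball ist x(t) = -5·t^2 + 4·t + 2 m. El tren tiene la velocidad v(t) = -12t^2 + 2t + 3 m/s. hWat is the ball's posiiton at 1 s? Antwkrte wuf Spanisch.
Usando x(t) = -5·t^2 + 4·t + 2 y sustituyendo t = 1, encontramos x = 1.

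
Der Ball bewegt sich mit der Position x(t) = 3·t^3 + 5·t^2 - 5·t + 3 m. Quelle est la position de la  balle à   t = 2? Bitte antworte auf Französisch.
Nous avons la position x(t) = 3·t^3 + 5·t^2 - 5·t + 3. En substituant t = 2: x(2) = 37.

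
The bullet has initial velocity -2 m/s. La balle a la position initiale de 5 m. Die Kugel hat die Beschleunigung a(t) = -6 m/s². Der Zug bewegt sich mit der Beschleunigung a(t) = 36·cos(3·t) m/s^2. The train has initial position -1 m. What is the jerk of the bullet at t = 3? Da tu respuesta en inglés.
We must differentiate our acceleration equation a(t) = -6 1 time. Differentiating acceleration, we get jerk: j(t) = 0. We have jerk j(t) = 0. Substituting t = 3: j(3) = 0.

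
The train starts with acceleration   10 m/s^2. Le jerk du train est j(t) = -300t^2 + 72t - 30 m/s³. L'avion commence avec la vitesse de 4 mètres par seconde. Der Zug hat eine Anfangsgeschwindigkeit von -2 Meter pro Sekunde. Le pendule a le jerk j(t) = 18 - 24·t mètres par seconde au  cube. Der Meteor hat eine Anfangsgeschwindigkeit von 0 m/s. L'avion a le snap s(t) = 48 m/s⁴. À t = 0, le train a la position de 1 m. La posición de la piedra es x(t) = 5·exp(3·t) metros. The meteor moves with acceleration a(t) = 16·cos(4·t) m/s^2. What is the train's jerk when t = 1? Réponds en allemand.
Mit j(t) = -300·t^2 + 72·t - 30 und Einsetzen von t = 1, finden wir j = -258.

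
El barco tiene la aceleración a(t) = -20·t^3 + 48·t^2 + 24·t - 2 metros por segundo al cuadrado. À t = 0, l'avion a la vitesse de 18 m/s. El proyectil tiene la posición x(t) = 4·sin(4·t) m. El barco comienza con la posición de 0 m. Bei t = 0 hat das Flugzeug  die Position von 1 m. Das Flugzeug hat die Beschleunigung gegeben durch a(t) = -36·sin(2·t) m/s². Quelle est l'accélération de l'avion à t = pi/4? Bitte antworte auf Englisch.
Using a(t) = -36·sin(2·t) and substituting t = pi/4, we find a = -36.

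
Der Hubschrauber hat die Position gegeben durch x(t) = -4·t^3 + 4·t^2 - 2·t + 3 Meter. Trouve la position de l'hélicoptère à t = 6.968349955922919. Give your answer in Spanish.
Usando x(t) = -4·t^3 + 4·t^2 - 2·t + 3 y sustituyendo t = 6.968349955922919, encontramos x = -1170.17888766745.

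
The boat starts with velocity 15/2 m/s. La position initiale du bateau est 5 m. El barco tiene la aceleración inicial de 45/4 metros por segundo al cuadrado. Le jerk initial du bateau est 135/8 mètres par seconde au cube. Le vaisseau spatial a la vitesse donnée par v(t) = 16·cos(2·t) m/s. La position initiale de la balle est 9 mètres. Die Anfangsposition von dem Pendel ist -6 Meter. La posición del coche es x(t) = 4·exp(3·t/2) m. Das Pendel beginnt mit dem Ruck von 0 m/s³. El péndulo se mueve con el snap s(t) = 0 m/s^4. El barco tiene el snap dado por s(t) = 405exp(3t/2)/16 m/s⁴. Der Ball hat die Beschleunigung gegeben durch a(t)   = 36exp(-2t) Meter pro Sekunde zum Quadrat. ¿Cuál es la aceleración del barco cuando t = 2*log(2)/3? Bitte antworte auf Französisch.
Nous devons intégrer notre équation du snap s(t) = 405·exp(3·t/2)/16 2 fois. La primitive du snap est le jerk. En utilisant j(0) = 135/8, nous obtenons j(t) = 135·exp(3·t/2)/8. En prenant ∫j(t)dt et en appliquant a(0) = 45/4, nous trouvons a(t) = 45·exp(3·t/2)/4. De l'équation de l'accélération a(t) = 45·exp(3·t/2)/4, nous substituons t = 2*log(2)/3 pour obtenir a = 45/2.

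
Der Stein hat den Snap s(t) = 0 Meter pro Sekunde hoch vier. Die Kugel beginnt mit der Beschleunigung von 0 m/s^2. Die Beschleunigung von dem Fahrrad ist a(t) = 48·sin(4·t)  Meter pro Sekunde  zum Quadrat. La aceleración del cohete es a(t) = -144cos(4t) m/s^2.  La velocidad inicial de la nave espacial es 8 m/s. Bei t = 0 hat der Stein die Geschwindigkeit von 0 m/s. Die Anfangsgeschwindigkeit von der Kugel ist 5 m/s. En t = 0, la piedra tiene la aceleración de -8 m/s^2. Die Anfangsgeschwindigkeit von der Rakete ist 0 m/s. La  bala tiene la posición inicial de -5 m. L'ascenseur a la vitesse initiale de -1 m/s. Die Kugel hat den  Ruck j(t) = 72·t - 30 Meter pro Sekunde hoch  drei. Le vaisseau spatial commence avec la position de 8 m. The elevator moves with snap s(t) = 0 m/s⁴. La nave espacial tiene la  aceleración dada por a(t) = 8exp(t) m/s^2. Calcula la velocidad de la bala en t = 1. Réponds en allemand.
Um dies zu lösen, müssen wir 2 Integrale unserer Gleichung für den Ruck j(t) = 72·t - 30 finden. Das Integral von dem Ruck, mit a(0) = 0, ergibt die Beschleunigung: a(t) = 6·t·(6·t - 5). Die Stammfunktion von der Beschleunigung, mit v(0) = 5, ergibt die Geschwindigkeit: v(t) = 12·t^3 - 15·t^2 + 5. Aus der Gleichung für die Geschwindigkeit v(t) = 12·t^3 - 15·t^2 + 5, setzen wir t = 1 ein und erhalten v = 2.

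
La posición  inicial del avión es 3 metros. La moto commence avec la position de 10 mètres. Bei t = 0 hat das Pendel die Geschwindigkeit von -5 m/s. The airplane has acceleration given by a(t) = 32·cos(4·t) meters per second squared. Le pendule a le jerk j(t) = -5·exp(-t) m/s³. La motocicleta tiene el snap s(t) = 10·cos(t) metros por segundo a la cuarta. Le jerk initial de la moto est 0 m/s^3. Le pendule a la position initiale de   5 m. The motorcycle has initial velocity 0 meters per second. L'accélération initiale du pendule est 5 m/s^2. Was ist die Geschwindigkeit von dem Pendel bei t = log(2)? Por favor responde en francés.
En partant du jerk j(t) = -5·exp(-t), nous prenons 2 intégrales. La primitive du jerk, avec a(0) = 5, donne l'accélération: a(t) = 5·exp(-t). En intégrant l'accélération et en utilisant la condition initiale v(0) = -5, nous obtenons v(t) = -5·exp(-t). Nous avons la vitesse v(t) = -5·exp(-t). En substituant t = log(2): v(log(2)) = -5/2.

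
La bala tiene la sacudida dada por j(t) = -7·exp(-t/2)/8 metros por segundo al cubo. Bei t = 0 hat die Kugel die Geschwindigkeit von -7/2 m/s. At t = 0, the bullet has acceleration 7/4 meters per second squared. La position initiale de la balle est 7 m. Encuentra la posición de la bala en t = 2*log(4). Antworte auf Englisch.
To solve this, we need to take 3 antiderivatives of our jerk equation j(t) = -7·exp(-t/2)/8. Integrating jerk and using the initial condition a(0) = 7/4, we get a(t) = 7·exp(-t/2)/4. Integrating acceleration and using the initial condition v(0) = -7/2, we get v(t) = -7·exp(-t/2)/2. Taking ∫v(t)dt and applying x(0) = 7, we find x(t) = 7·exp(-t/2). Using x(t) = 7·exp(-t/2) and substituting t = 2*log(4), we find x = 7/4.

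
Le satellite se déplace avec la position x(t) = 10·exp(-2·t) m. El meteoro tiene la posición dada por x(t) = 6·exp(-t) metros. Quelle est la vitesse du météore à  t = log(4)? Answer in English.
To solve this, we need to take 1 derivative of our position equation x(t) = 6·exp(-t). Taking d/dt of x(t), we find v(t) = -6·exp(-t). From the given velocity equation v(t) = -6·exp(-t), we substitute t = log(4) to get v = -3/2.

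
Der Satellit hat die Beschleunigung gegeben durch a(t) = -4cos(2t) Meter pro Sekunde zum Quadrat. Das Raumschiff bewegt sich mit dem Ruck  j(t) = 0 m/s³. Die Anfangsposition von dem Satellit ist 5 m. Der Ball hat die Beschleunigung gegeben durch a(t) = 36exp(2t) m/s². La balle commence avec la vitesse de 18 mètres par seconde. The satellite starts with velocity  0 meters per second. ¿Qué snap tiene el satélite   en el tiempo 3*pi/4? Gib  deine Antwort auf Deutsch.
Ausgehend von der Beschleunigung a(t) = -4·cos(2·t), nehmen wir 2 Ableitungen. Die Ableitung von der Beschleunigung ergibt den Ruck: j(t) = 8·sin(2·t). Die Ableitung von dem Ruck ergibt den Snap: s(t) = 16·cos(2·t). Mit s(t) = 16·cos(2·t) und Einsetzen von t = 3*pi/4, finden wir s = 0.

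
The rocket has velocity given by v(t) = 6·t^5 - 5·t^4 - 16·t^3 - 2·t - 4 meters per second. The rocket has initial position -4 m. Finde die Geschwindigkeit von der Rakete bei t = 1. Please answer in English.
From the given velocity equation v(t) = 6·t^5 - 5·t^4 - 16·t^3 - 2·t - 4, we substitute t = 1 to get v = -21.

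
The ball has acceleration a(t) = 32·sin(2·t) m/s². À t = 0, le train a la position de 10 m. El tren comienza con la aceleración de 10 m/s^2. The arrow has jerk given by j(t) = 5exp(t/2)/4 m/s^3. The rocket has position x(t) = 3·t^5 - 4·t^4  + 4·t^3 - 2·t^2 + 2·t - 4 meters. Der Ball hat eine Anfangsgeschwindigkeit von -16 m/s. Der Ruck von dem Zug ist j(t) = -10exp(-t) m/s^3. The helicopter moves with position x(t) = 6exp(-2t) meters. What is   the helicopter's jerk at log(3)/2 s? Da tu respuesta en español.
Para resolver esto, necesitamos tomar 3 derivadas de nuestra ecuación de la posición x(t) = 6·exp(-2·t). La derivada de la posición da la velocidad: v(t) = -12·exp(-2·t). Tomando d/dt de v(t), encontramos a(t) = 24·exp(-2·t). Derivando la aceleración, obtenemos la sacudida: j(t) = -48·exp(-2·t). Tenemos la sacudida j(t) = -48·exp(-2·t). Sustituyendo t = log(3)/2: j(log(3)/2) = -16.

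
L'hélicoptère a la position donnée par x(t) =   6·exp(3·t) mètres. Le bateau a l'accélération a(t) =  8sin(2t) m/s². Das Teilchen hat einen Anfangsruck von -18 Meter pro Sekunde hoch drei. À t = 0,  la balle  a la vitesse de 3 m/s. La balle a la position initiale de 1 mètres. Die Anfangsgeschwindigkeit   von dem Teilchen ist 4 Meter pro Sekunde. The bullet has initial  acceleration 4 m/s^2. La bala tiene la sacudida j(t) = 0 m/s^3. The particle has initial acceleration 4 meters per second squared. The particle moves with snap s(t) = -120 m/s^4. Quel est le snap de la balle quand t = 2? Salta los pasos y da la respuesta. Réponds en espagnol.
s(2) = 0.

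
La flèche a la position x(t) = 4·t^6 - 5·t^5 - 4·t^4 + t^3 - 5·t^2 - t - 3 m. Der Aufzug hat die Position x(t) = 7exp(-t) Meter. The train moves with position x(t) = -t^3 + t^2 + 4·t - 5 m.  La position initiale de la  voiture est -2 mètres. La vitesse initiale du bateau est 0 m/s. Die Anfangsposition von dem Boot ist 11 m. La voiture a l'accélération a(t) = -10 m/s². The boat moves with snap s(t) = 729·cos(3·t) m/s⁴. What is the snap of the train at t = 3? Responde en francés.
Pour résoudre ceci, nous devons prendre 4 dérivées de notre équation de la position x(t) = -t^3 + t^2 + 4·t - 5. La dérivée de la position donne la vitesse: v(t) = -3·t^2 + 2·t + 4. En dérivant la vitesse, nous obtenons l'accélération: a(t) = 2 - 6·t. La dérivée de l'accélération donne le jerk: j(t) = -6. En prenant d/dt de j(t), nous trouvons s(t) = 0. De l'équation du snap s(t) = 0, nous substituons t = 3 pour obtenir s = 0.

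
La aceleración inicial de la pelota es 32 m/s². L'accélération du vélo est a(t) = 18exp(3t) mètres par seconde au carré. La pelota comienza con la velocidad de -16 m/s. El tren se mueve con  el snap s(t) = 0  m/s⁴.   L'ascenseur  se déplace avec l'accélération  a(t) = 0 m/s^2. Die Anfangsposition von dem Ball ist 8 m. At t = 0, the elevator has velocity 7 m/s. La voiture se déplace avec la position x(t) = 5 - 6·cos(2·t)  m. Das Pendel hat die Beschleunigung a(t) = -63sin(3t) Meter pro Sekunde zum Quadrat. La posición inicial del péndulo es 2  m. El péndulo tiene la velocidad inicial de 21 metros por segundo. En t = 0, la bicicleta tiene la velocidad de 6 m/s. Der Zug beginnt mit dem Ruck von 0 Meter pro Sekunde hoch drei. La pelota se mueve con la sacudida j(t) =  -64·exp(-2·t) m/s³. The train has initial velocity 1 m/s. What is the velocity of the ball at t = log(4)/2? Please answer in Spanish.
Partiendo de la sacudida j(t) = -64·exp(-2·t), tomamos 2 integrales. La antiderivada de la sacudida es la aceleración. Usando a(0) = 32, obtenemos a(t) = 32·exp(-2·t). Integrando la aceleración y usando la condición inicial v(0) = -16, obtenemos v(t) = -16·exp(-2·t). Usando v(t) = -16·exp(-2·t) y sustituyendo t = log(4)/2, encontramos v = -4.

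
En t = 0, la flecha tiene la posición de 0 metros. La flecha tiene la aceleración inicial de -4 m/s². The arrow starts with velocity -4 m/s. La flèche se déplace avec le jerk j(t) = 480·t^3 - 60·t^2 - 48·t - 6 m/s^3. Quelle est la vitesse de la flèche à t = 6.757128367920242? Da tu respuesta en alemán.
Ausgehend von dem Ruck j(t) = 480·t^3 - 60·t^2 - 48·t - 6, nehmen wir 2 Stammfunktionen. Die Stammfunktion von dem Ruck ist die Beschleunigung. Mit a(0) = -4 erhalten wir a(t) = 120·t^4 - 20·t^3 - 24·t^2 - 6·t - 4. Mit ∫a(t)dt und Anwendung von v(0) = -4, finden wir v(t) = 24·t^5 - 5·t^4 - 8·t^3 - 3·t^2 - 4·t - 4. Aus der Gleichung für die Geschwindigkeit v(t) = 24·t^5 - 5·t^4 - 8·t^3 - 3·t^2 - 4·t - 4, setzen wir t = 6.757128367920242 ein und erhalten v = 325022.225636455.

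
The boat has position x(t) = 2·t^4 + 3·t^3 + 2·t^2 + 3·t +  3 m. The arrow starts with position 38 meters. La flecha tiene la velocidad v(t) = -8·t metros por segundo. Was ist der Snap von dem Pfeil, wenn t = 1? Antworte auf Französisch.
Pour résoudre ceci, nous devons prendre 3 dérivées de notre équation de la vitesse v(t) = -8·t. La dérivée de la vitesse donne l'accélération: a(t) = -8. La dérivée de l'accélération donne le jerk: j(t) = 0. En prenant d/dt de j(t), nous trouvons s(t) = 0. En utilisant s(t) = 0 et en substituant t = 1, nous trouvons s = 0.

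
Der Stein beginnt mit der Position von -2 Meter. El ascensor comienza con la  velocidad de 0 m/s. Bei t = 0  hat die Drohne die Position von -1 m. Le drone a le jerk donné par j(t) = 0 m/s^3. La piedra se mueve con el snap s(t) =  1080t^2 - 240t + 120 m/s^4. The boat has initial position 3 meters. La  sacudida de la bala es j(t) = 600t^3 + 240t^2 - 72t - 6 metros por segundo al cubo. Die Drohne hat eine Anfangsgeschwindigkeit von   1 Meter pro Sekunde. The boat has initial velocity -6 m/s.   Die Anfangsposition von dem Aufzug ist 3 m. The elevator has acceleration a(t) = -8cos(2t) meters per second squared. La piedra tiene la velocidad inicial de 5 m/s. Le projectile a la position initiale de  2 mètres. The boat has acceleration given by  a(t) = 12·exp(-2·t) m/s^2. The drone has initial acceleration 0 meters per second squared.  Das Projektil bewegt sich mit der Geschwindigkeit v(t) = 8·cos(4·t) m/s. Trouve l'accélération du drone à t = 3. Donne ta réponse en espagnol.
Para resolver esto, necesitamos tomar 1 antiderivada de nuestra ecuación de la sacudida j(t) = 0. Tomando ∫j(t)dt y aplicando a(0) = 0, encontramos a(t) = 0. Tenemos la aceleración a(t) = 0. Sustituyendo t = 3: a(3) = 0.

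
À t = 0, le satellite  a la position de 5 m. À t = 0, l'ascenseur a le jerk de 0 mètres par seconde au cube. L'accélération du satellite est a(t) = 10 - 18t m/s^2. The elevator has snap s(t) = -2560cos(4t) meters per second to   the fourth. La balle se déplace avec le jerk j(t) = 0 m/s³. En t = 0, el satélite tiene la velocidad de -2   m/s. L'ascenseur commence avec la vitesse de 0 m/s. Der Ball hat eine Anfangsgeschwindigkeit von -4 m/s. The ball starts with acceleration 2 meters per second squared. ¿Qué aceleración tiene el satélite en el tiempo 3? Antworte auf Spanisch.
De la ecuación de la aceleración a(t) = 10 - 18·t, sustituimos t = 3 para obtener a = -44.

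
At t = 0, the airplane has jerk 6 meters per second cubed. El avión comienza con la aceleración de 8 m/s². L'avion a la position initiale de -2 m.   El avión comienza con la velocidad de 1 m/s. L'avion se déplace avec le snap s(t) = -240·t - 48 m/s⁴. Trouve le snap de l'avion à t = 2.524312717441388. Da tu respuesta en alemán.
Mit s(t) = -240·t - 48 und Einsetzen von t = 2.524312717441388, finden wir s = -653.835052185933.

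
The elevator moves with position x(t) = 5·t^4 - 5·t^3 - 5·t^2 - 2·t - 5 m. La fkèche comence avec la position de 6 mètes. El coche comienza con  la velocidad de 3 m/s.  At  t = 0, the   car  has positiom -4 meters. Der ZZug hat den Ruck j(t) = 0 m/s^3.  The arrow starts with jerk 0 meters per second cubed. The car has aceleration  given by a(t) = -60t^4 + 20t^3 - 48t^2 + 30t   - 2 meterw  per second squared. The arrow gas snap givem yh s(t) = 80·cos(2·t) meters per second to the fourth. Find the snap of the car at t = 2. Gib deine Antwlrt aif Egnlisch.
To solve this, we need to take 2 derivatives of our acceleration equation a(t) = -60·t^4 + 20·t^3 - 48·t^2 + 30·t - 2. The derivative of acceleration gives jerk: j(t) = -240·t^3 + 60·t^2 - 96·t + 30. The derivative of jerk gives snap: s(t) = -720·t^2 + 120·t - 96. Using s(t) = -720·t^2 + 120·t - 96 and substituting t = 2, we find s = -2736.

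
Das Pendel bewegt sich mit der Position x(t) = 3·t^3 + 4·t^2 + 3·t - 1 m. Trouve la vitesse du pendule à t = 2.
Nous devons dériver notre équation de la position x(t) = 3·t^3 + 4·t^2 + 3·t - 1 1 fois. En dérivant la position, nous obtenons la vitesse: v(t) = 9·t^2 + 8·t + 3. En utilisant v(t) = 9·t^2 + 8·t + 3 et en substituant t = 2, nous trouvons v = 55.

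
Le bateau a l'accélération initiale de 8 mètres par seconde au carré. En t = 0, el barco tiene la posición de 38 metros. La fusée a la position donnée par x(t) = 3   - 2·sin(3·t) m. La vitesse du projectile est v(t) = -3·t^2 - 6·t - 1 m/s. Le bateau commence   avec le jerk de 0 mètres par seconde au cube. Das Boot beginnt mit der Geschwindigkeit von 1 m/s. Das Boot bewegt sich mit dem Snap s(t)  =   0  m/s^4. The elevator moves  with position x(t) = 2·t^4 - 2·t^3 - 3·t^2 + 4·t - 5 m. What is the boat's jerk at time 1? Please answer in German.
Wir müssen die Stammfunktion unserer Gleichung für den Snap s(t) = 0 1-mal finden. Das Integral von dem Snap ist der Ruck. Mit j(0) = 0 erhalten wir j(t) = 0. Mit j(t) = 0 und Einsetzen von t = 1, finden wir j = 0.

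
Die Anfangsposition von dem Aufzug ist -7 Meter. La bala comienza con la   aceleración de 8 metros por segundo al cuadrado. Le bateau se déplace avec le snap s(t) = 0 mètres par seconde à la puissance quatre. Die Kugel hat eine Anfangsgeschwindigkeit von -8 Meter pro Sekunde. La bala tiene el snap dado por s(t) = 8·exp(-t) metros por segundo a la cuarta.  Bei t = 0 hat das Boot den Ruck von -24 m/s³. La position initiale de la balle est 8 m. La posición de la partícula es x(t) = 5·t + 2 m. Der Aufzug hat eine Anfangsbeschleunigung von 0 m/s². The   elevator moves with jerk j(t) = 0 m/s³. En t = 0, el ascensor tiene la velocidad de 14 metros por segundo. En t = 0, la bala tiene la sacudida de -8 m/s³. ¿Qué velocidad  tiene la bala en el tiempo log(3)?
Necesitamos integrar nuestra ecuación del snap s(t) = 8·exp(-t) 3 veces. Integrando el snap y usando la condición inicial j(0) = -8, obtenemos j(t) = -8·exp(-t). La antiderivada de la sacudida es la aceleración. Usando a(0) = 8, obtenemos a(t) = 8·exp(-t). La integral de la aceleración es la velocidad. Usando v(0) = -8, obtenemos v(t) = -8·exp(-t). Usando v(t) = -8·exp(-t) y sustituyendo t = log(3), encontramos v = -8/3.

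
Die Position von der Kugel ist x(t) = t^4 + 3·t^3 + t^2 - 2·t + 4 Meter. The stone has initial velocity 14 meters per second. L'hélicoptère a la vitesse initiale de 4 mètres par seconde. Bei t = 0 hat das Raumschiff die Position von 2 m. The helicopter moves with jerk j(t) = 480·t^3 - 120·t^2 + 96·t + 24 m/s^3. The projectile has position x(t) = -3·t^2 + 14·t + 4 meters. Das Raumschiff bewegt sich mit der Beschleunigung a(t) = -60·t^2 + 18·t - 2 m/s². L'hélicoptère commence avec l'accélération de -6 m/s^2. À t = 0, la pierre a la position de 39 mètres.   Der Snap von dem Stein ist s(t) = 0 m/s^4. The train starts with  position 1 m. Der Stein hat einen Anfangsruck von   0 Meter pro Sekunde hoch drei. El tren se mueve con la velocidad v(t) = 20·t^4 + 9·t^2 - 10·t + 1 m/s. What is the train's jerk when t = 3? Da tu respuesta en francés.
En partant de la vitesse v(t) = 20·t^4 + 9·t^2 - 10·t + 1, nous prenons 2 dérivées. La dérivée de la vitesse donne l'accélération: a(t) = 80·t^3 + 18·t - 10. En dérivant l'accélération, nous obtenons le jerk: j(t) = 240·t^2 + 18. En utilisant j(t) = 240·t^2 + 18 et en substituant t = 3, nous trouvons j = 2178.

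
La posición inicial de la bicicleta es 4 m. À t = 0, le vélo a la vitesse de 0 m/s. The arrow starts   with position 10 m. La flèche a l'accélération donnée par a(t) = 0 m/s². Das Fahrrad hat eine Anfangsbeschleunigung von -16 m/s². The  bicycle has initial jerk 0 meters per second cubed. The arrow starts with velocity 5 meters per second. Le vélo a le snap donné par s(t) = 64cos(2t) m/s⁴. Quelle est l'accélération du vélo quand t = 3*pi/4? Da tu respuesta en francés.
En partant du snap s(t) = 64·cos(2·t), nous prenons 2 primitives. L'intégrale du snap, avec j(0) = 0, donne le jerk: j(t) = 32·sin(2·t). La primitive du jerk, avec a(0) = -16, donne l'accélération: a(t) = -16·cos(2·t). Nous avons l'accélération a(t) = -16·cos(2·t). En substituant t = 3*pi/4: a(3*pi/4) = 0.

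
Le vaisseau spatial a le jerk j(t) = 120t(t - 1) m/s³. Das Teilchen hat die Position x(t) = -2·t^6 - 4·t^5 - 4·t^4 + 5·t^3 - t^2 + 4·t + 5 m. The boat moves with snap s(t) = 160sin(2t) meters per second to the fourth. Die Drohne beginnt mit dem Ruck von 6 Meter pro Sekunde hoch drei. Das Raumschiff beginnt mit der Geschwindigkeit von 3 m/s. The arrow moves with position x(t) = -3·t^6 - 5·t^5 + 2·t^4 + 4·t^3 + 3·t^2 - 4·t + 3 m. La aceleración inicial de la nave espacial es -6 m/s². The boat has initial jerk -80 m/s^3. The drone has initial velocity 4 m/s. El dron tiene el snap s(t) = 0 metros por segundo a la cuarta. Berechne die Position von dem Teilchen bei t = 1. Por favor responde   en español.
De la ecuación de la posición x(t) = -2·t^6 - 4·t^5 - 4·t^4 + 5·t^3 - t^2 + 4·t + 5, sustituimos t = 1 para obtener x = 3.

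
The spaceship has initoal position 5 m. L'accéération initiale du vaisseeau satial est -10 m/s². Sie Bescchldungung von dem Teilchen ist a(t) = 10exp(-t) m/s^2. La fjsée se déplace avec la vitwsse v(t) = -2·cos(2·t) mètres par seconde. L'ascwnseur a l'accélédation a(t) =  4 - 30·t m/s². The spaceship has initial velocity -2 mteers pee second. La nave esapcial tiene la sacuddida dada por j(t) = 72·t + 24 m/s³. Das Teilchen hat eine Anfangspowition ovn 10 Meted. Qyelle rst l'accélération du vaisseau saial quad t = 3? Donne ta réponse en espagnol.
Necesitamos integrar nuestra ecuación de la sacudida j(t) = 72·t + 24 1 vez. Tomando ∫j(t)dt y aplicando a(0) = -10, encontramos a(t) = 36·t^2 + 24·t - 10. Usando a(t) = 36·t^2 + 24·t - 10 y sustituyendo t = 3, encontramos a = 386.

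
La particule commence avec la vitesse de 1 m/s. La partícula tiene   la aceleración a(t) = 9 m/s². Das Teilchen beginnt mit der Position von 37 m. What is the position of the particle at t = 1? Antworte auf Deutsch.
Wir müssen das Integral unserer Gleichung für die Beschleunigung a(t) = 9 2-mal finden. Das Integral von der Beschleunigung ist die Geschwindigkeit. Mit v(0) = 1 erhalten wir v(t) = 9·t + 1. Das Integral von der Geschwindigkeit, mit x(0) = 37, ergibt die Position: x(t) = 9·t^2/2 + t + 37. Wir haben die Position x(t) = 9·t^2/2 + t + 37. Durch Einsetzen von t = 1: x(1) = 85/2.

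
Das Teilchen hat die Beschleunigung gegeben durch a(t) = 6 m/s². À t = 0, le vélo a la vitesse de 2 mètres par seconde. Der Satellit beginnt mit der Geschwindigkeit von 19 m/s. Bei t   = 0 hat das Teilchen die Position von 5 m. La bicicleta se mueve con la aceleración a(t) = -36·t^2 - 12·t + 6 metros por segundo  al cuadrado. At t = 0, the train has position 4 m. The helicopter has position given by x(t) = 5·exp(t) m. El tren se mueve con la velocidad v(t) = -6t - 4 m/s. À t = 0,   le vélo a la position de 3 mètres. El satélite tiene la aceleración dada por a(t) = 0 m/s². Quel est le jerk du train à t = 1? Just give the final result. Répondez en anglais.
The jerk at t = 1 is j = 0.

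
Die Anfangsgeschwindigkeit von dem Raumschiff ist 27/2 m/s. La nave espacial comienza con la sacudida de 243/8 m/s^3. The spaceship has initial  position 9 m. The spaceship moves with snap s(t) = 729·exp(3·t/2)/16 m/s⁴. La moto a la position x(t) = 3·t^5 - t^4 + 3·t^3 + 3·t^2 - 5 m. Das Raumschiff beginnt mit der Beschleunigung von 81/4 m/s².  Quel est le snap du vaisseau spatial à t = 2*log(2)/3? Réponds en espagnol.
De la ecuación del snap s(t) = 729·exp(3·t/2)/16, sustituimos t = 2*log(2)/3 para obtener s = 729/8.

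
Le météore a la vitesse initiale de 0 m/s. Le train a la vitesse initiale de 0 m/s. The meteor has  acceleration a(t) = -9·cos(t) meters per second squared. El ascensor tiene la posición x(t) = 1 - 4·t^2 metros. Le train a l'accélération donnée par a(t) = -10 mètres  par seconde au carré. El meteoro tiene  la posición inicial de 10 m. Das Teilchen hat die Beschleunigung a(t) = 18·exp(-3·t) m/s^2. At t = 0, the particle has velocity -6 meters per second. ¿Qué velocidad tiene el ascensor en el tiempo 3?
Para resolver esto, necesitamos tomar 1 derivada de nuestra ecuación de la posición x(t) = 1 - 4·t^2. Derivando la posición, obtenemos la velocidad: v(t) = -8·t. Usando v(t) = -8·t y sustituyendo t = 3, encontramos v = -24.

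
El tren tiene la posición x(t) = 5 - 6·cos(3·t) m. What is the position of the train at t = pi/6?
Using x(t) = 5 - 6·cos(3·t) and substituting t = pi/6, we find x = 5.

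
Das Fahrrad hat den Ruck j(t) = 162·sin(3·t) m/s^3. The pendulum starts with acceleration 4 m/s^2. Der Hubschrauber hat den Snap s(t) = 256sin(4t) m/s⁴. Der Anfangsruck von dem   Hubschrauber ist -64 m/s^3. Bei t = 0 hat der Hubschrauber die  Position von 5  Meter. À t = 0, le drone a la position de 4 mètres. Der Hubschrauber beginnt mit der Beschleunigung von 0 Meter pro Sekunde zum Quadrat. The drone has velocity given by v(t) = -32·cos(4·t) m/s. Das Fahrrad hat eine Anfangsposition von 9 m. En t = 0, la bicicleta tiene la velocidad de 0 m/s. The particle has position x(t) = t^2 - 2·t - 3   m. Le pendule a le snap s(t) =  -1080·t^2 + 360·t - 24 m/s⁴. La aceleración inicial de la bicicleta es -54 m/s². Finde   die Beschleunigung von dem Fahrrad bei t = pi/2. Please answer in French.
Pour résoudre ceci, nous devons prendre 1 primitive de notre équation du jerk j(t) = 162·sin(3·t). L'intégrale du jerk, avec a(0) = -54, donne l'accélération: a(t) = -54·cos(3·t). De l'équation de l'accélération a(t) = -54·cos(3·t), nous substituons t = pi/2 pour obtenir a = 0.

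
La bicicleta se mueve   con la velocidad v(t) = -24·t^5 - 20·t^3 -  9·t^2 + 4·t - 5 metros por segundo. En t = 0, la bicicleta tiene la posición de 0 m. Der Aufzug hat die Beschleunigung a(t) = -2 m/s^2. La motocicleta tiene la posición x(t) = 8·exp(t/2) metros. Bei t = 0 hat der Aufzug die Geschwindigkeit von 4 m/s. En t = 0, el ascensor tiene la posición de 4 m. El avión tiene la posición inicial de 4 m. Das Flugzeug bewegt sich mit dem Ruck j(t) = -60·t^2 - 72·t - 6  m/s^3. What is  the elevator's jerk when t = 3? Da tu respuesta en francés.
En partant de l'accélération a(t) = -2, nous prenons 1 dérivée. La dérivée de l'accélération donne le jerk: j(t) = 0. Nous avons le jerk j(t) = 0. En substituant t = 3: j(3) = 0.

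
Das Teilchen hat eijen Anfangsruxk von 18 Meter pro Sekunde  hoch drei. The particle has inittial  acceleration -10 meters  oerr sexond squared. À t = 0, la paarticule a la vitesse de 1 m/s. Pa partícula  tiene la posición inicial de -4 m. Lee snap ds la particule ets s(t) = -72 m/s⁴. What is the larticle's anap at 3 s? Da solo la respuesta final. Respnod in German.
Der Snap bei t = 3 ist s = -72.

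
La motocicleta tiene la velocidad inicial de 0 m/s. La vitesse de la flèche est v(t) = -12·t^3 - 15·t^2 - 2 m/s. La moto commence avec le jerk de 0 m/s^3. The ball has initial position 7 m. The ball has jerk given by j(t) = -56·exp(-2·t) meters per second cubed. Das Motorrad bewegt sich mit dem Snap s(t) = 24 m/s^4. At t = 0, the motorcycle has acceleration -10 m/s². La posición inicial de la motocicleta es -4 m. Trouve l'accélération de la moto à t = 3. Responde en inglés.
We need to integrate our snap equation s(t) = 24 2 times. The integral of snap is jerk. Using j(0) = 0, we get j(t) = 24·t. Finding the antiderivative of j(t) and using a(0) = -10: a(t) = 12·t^2 - 10. We have acceleration a(t) = 12·t^2 - 10. Substituting t = 3: a(3) = 98.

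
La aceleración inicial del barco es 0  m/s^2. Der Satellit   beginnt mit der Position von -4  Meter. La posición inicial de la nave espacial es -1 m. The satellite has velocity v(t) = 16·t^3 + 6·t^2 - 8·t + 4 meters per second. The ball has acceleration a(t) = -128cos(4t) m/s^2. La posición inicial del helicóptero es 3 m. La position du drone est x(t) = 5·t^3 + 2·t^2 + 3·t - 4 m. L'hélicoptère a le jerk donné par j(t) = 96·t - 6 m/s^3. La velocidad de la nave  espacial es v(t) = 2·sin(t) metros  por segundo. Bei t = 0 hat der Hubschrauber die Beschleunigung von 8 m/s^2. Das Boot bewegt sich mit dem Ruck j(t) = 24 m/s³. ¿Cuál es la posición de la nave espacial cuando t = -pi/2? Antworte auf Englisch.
Starting from velocity v(t) = 2·sin(t), we take 1 integral. Integrating velocity and using the initial condition x(0) = -1, we get x(t) = 1 - 2·cos(t). We have position x(t) = 1 - 2·cos(t). Substituting t = -pi/2: x(-pi/2) = 1.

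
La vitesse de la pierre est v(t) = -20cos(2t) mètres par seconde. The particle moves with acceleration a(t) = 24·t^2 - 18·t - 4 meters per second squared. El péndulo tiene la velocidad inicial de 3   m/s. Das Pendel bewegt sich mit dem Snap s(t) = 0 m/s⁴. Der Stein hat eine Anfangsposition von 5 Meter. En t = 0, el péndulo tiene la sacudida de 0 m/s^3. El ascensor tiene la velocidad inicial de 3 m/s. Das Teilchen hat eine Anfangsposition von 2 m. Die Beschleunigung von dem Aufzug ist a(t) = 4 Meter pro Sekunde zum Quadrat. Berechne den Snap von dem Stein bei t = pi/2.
Um dies zu lösen, müssen wir 3 Ableitungen unserer Gleichung für die Geschwindigkeit v(t) = -20·cos(2·t) nehmen. Mit d/dt von v(t) finden wir a(t) = 40·sin(2·t). Die Ableitung von der Beschleunigung ergibt den Ruck: j(t) = 80·cos(2·t). Mit d/dt von j(t) finden wir s(t) = -160·sin(2·t). Mit s(t) = -160·sin(2·t) und Einsetzen von t = pi/2, finden wir s = 0.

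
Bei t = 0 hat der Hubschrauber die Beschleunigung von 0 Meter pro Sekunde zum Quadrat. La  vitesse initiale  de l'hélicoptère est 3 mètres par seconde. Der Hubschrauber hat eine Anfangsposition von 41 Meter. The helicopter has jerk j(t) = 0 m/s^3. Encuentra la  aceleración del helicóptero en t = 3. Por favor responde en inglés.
Starting from jerk j(t) = 0, we take 1 integral. The integral of jerk, with a(0) = 0, gives acceleration: a(t) = 0. From the given acceleration equation a(t) = 0, we substitute t = 3 to get a = 0.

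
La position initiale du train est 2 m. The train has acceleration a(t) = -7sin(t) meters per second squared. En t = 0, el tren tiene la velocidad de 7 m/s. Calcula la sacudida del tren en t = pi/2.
Partiendo de la aceleración a(t) = -7·sin(t), tomamos 1 derivada. Tomando d/dt de a(t), encontramos j(t) = -7·cos(t). Usando j(t) = -7·cos(t) y sustituyendo t = pi/2, encontramos j = 0.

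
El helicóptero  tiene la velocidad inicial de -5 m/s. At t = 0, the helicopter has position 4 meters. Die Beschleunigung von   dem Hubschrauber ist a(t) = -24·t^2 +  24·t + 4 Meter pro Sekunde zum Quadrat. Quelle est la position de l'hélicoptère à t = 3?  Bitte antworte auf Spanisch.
Debemos encontrar la integral de nuestra ecuación de la aceleración a(t) = -24·t^2 + 24·t + 4 2 veces. La integral de la aceleración, con v(0) = -5, da la velocidad: v(t) = -8·t^3 + 12·t^2 + 4·t - 5. Tomando ∫v(t)dt y aplicando x(0) = 4, encontramos x(t) = -2·t^4 + 4·t^3 + 2·t^2 - 5·t + 4. Usando x(t) = -2·t^4 + 4·t^3 + 2·t^2 - 5·t + 4 y sustituyendo t = 3, encontramos x = -47.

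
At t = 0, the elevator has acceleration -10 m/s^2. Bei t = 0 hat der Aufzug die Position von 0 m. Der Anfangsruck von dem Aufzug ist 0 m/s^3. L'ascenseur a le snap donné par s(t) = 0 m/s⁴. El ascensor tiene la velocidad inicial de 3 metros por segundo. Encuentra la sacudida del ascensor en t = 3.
Debemos encontrar la integral de nuestra ecuación del snap s(t) = 0 1 vez. Tomando ∫s(t)dt y aplicando j(0) = 0, encontramos j(t) = 0. De la ecuación de la sacudida j(t) = 0, sustituimos t = 3 para obtener j = 0.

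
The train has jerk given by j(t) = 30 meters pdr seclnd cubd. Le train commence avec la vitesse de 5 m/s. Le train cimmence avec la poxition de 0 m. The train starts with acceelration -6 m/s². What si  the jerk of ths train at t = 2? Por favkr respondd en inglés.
From the given jerk equation j(t) = 30, we substitute t = 2 to get j = 30.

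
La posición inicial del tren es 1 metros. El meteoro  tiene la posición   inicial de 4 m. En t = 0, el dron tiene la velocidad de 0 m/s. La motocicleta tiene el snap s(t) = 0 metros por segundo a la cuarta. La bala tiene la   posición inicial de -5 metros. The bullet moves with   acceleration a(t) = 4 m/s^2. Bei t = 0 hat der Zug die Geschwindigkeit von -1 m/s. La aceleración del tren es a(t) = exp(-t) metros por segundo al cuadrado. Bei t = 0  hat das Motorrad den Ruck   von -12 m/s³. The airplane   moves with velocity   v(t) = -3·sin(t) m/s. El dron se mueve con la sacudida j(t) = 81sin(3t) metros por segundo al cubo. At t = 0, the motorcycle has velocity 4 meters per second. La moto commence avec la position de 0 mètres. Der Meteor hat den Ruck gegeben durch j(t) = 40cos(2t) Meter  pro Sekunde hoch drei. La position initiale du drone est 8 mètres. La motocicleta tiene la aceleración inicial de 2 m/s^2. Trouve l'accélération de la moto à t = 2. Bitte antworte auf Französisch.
Nous devons trouver la primitive de notre équation du snap s(t) = 0 2 fois. La primitive du snap, avec j(0) = -12, donne le jerk: j(t) = -12. En prenant ∫j(t)dt et en appliquant a(0) = 2, nous trouvons a(t) = 2 - 12·t. En utilisant a(t) = 2 - 12·t et en substituant t = 2, nous trouvons a = -22.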